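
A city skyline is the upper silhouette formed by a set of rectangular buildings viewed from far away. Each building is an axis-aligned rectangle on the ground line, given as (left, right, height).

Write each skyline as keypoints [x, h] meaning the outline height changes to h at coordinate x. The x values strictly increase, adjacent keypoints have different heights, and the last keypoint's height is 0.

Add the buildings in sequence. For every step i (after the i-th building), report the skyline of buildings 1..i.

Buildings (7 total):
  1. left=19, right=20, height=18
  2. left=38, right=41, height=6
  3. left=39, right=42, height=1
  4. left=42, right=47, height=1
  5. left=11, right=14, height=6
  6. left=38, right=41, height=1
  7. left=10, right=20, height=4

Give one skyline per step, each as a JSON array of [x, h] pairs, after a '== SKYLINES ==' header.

== SKYLINES ==
[[19,18],[20,0]]
[[19,18],[20,0],[38,6],[41,0]]
[[19,18],[20,0],[38,6],[41,1],[42,0]]
[[19,18],[20,0],[38,6],[41,1],[47,0]]
[[11,6],[14,0],[19,18],[20,0],[38,6],[41,1],[47,0]]
[[11,6],[14,0],[19,18],[20,0],[38,6],[41,1],[47,0]]
[[10,4],[11,6],[14,4],[19,18],[20,0],[38,6],[41,1],[47,0]]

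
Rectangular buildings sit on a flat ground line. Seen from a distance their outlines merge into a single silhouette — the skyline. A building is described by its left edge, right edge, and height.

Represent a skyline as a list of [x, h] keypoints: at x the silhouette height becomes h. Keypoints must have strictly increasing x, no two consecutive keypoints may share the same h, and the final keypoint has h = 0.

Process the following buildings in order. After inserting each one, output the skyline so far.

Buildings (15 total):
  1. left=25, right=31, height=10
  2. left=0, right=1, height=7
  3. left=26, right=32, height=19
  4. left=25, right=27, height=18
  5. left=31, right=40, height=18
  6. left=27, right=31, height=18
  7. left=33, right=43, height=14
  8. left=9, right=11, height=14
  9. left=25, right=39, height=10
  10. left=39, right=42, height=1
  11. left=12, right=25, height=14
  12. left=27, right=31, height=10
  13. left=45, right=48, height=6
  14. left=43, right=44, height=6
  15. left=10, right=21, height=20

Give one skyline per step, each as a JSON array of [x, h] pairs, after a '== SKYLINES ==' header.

== SKYLINES ==
[[25,10],[31,0]]
[[0,7],[1,0],[25,10],[31,0]]
[[0,7],[1,0],[25,10],[26,19],[32,0]]
[[0,7],[1,0],[25,18],[26,19],[32,0]]
[[0,7],[1,0],[25,18],[26,19],[32,18],[40,0]]
[[0,7],[1,0],[25,18],[26,19],[32,18],[40,0]]
[[0,7],[1,0],[25,18],[26,19],[32,18],[40,14],[43,0]]
[[0,7],[1,0],[9,14],[11,0],[25,18],[26,19],[32,18],[40,14],[43,0]]
[[0,7],[1,0],[9,14],[11,0],[25,18],[26,19],[32,18],[40,14],[43,0]]
[[0,7],[1,0],[9,14],[11,0],[25,18],[26,19],[32,18],[40,14],[43,0]]
[[0,7],[1,0],[9,14],[11,0],[12,14],[25,18],[26,19],[32,18],[40,14],[43,0]]
[[0,7],[1,0],[9,14],[11,0],[12,14],[25,18],[26,19],[32,18],[40,14],[43,0]]
[[0,7],[1,0],[9,14],[11,0],[12,14],[25,18],[26,19],[32,18],[40,14],[43,0],[45,6],[48,0]]
[[0,7],[1,0],[9,14],[11,0],[12,14],[25,18],[26,19],[32,18],[40,14],[43,6],[44,0],[45,6],[48,0]]
[[0,7],[1,0],[9,14],[10,20],[21,14],[25,18],[26,19],[32,18],[40,14],[43,6],[44,0],[45,6],[48,0]]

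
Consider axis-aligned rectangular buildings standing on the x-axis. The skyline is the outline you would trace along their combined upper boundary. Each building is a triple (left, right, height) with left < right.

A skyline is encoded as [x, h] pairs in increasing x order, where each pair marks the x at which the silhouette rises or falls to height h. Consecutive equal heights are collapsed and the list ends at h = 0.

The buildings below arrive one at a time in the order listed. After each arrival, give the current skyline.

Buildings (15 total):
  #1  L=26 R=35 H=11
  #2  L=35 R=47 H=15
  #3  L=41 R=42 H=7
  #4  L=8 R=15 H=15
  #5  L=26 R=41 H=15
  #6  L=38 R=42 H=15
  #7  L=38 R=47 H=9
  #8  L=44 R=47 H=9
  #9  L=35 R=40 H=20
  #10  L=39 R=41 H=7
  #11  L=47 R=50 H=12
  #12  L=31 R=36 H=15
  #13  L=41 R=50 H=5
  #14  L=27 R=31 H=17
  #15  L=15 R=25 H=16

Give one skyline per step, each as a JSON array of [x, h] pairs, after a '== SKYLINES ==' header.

== SKYLINES ==
[[26,11],[35,0]]
[[26,11],[35,15],[47,0]]
[[26,11],[35,15],[47,0]]
[[8,15],[15,0],[26,11],[35,15],[47,0]]
[[8,15],[15,0],[26,15],[47,0]]
[[8,15],[15,0],[26,15],[47,0]]
[[8,15],[15,0],[26,15],[47,0]]
[[8,15],[15,0],[26,15],[47,0]]
[[8,15],[15,0],[26,15],[35,20],[40,15],[47,0]]
[[8,15],[15,0],[26,15],[35,20],[40,15],[47,0]]
[[8,15],[15,0],[26,15],[35,20],[40,15],[47,12],[50,0]]
[[8,15],[15,0],[26,15],[35,20],[40,15],[47,12],[50,0]]
[[8,15],[15,0],[26,15],[35,20],[40,15],[47,12],[50,0]]
[[8,15],[15,0],[26,15],[27,17],[31,15],[35,20],[40,15],[47,12],[50,0]]
[[8,15],[15,16],[25,0],[26,15],[27,17],[31,15],[35,20],[40,15],[47,12],[50,0]]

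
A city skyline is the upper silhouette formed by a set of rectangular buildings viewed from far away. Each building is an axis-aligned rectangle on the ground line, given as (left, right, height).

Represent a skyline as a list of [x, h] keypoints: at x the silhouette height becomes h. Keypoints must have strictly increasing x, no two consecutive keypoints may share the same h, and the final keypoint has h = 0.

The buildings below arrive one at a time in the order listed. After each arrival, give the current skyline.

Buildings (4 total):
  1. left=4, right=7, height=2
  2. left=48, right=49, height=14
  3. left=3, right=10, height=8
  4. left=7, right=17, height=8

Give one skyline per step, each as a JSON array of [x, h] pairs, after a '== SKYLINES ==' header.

== SKYLINES ==
[[4,2],[7,0]]
[[4,2],[7,0],[48,14],[49,0]]
[[3,8],[10,0],[48,14],[49,0]]
[[3,8],[17,0],[48,14],[49,0]]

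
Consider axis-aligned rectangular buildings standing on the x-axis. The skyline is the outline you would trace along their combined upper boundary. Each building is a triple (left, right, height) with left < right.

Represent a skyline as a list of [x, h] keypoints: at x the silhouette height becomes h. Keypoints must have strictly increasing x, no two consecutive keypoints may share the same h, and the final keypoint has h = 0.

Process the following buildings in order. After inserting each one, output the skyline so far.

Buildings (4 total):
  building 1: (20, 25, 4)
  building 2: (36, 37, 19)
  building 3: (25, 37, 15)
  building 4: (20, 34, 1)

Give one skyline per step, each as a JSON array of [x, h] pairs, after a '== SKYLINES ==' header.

== SKYLINES ==
[[20,4],[25,0]]
[[20,4],[25,0],[36,19],[37,0]]
[[20,4],[25,15],[36,19],[37,0]]
[[20,4],[25,15],[36,19],[37,0]]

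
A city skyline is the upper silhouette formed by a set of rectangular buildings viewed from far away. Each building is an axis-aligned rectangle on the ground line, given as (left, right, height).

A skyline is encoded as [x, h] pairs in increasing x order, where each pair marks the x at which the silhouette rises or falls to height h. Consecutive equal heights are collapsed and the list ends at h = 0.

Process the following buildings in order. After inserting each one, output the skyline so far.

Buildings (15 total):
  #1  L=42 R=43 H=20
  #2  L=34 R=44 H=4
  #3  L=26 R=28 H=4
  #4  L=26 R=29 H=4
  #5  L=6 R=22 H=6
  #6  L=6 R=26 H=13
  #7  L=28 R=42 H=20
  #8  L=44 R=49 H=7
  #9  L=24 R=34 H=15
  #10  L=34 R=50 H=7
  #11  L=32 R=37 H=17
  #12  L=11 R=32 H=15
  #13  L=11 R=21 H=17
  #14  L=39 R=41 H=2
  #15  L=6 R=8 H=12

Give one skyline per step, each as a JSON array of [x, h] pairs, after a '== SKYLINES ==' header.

== SKYLINES ==
[[42,20],[43,0]]
[[34,4],[42,20],[43,4],[44,0]]
[[26,4],[28,0],[34,4],[42,20],[43,4],[44,0]]
[[26,4],[29,0],[34,4],[42,20],[43,4],[44,0]]
[[6,6],[22,0],[26,4],[29,0],[34,4],[42,20],[43,4],[44,0]]
[[6,13],[26,4],[29,0],[34,4],[42,20],[43,4],[44,0]]
[[6,13],[26,4],[28,20],[43,4],[44,0]]
[[6,13],[26,4],[28,20],[43,4],[44,7],[49,0]]
[[6,13],[24,15],[28,20],[43,4],[44,7],[49,0]]
[[6,13],[24,15],[28,20],[43,7],[50,0]]
[[6,13],[24,15],[28,20],[43,7],[50,0]]
[[6,13],[11,15],[28,20],[43,7],[50,0]]
[[6,13],[11,17],[21,15],[28,20],[43,7],[50,0]]
[[6,13],[11,17],[21,15],[28,20],[43,7],[50,0]]
[[6,13],[11,17],[21,15],[28,20],[43,7],[50,0]]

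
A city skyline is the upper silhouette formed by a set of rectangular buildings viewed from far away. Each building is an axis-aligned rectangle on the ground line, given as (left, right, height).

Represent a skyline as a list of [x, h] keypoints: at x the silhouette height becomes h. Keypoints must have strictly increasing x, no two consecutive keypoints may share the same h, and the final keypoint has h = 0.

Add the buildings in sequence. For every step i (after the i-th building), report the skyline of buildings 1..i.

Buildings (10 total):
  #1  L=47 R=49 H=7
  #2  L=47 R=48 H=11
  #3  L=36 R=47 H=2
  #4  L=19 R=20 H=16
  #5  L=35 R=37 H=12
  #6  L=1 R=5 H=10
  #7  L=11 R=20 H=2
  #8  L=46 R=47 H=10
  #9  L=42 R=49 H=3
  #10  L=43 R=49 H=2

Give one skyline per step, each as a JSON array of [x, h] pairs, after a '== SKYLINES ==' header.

== SKYLINES ==
[[47,7],[49,0]]
[[47,11],[48,7],[49,0]]
[[36,2],[47,11],[48,7],[49,0]]
[[19,16],[20,0],[36,2],[47,11],[48,7],[49,0]]
[[19,16],[20,0],[35,12],[37,2],[47,11],[48,7],[49,0]]
[[1,10],[5,0],[19,16],[20,0],[35,12],[37,2],[47,11],[48,7],[49,0]]
[[1,10],[5,0],[11,2],[19,16],[20,0],[35,12],[37,2],[47,11],[48,7],[49,0]]
[[1,10],[5,0],[11,2],[19,16],[20,0],[35,12],[37,2],[46,10],[47,11],[48,7],[49,0]]
[[1,10],[5,0],[11,2],[19,16],[20,0],[35,12],[37,2],[42,3],[46,10],[47,11],[48,7],[49,0]]
[[1,10],[5,0],[11,2],[19,16],[20,0],[35,12],[37,2],[42,3],[46,10],[47,11],[48,7],[49,0]]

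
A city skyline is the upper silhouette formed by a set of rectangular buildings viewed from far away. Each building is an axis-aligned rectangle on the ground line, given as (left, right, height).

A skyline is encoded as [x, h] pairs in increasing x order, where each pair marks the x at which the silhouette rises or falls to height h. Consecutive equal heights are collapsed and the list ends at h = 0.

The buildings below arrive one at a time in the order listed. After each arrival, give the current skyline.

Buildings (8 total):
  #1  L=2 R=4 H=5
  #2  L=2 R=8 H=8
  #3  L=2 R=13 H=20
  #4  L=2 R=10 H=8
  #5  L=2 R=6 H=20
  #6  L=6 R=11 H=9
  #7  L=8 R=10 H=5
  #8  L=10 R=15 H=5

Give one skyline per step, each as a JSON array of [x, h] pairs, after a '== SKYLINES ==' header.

== SKYLINES ==
[[2,5],[4,0]]
[[2,8],[8,0]]
[[2,20],[13,0]]
[[2,20],[13,0]]
[[2,20],[13,0]]
[[2,20],[13,0]]
[[2,20],[13,0]]
[[2,20],[13,5],[15,0]]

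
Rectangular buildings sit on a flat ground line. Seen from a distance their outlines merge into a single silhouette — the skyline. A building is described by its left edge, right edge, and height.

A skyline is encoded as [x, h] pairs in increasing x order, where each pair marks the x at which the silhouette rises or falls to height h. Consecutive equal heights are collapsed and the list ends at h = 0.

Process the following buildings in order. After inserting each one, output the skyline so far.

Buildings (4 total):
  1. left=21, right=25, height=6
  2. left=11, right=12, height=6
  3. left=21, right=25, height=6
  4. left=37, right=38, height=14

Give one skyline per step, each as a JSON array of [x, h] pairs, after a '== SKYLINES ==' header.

== SKYLINES ==
[[21,6],[25,0]]
[[11,6],[12,0],[21,6],[25,0]]
[[11,6],[12,0],[21,6],[25,0]]
[[11,6],[12,0],[21,6],[25,0],[37,14],[38,0]]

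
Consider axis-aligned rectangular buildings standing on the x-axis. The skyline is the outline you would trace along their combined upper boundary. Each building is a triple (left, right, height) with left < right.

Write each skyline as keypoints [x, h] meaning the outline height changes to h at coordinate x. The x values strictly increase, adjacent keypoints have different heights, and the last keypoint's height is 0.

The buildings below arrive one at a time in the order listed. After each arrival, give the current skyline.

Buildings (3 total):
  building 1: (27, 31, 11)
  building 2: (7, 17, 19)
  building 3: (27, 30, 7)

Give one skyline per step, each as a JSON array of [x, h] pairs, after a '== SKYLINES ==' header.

== SKYLINES ==
[[27,11],[31,0]]
[[7,19],[17,0],[27,11],[31,0]]
[[7,19],[17,0],[27,11],[31,0]]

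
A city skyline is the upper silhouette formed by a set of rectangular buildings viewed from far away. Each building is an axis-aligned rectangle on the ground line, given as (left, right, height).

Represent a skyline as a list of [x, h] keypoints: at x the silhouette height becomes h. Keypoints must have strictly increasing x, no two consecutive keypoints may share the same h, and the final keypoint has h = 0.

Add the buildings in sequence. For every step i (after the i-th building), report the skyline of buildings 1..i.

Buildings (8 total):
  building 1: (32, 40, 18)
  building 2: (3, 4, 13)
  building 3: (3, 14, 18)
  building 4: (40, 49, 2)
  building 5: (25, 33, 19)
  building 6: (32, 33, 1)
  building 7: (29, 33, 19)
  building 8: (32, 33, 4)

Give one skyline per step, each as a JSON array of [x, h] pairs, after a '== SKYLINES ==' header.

== SKYLINES ==
[[32,18],[40,0]]
[[3,13],[4,0],[32,18],[40,0]]
[[3,18],[14,0],[32,18],[40,0]]
[[3,18],[14,0],[32,18],[40,2],[49,0]]
[[3,18],[14,0],[25,19],[33,18],[40,2],[49,0]]
[[3,18],[14,0],[25,19],[33,18],[40,2],[49,0]]
[[3,18],[14,0],[25,19],[33,18],[40,2],[49,0]]
[[3,18],[14,0],[25,19],[33,18],[40,2],[49,0]]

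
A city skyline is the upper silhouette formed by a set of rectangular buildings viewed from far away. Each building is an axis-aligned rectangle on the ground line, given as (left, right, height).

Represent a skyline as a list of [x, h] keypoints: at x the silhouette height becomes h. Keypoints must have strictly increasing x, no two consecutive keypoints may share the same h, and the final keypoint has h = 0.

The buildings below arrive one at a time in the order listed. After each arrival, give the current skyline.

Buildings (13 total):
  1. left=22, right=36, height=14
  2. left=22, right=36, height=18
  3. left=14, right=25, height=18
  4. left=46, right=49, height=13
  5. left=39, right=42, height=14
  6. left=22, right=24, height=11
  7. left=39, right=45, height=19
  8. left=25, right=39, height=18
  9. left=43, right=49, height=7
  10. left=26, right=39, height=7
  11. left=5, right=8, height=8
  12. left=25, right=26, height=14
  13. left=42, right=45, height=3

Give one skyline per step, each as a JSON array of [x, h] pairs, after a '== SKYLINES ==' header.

== SKYLINES ==
[[22,14],[36,0]]
[[22,18],[36,0]]
[[14,18],[36,0]]
[[14,18],[36,0],[46,13],[49,0]]
[[14,18],[36,0],[39,14],[42,0],[46,13],[49,0]]
[[14,18],[36,0],[39,14],[42,0],[46,13],[49,0]]
[[14,18],[36,0],[39,19],[45,0],[46,13],[49,0]]
[[14,18],[39,19],[45,0],[46,13],[49,0]]
[[14,18],[39,19],[45,7],[46,13],[49,0]]
[[14,18],[39,19],[45,7],[46,13],[49,0]]
[[5,8],[8,0],[14,18],[39,19],[45,7],[46,13],[49,0]]
[[5,8],[8,0],[14,18],[39,19],[45,7],[46,13],[49,0]]
[[5,8],[8,0],[14,18],[39,19],[45,7],[46,13],[49,0]]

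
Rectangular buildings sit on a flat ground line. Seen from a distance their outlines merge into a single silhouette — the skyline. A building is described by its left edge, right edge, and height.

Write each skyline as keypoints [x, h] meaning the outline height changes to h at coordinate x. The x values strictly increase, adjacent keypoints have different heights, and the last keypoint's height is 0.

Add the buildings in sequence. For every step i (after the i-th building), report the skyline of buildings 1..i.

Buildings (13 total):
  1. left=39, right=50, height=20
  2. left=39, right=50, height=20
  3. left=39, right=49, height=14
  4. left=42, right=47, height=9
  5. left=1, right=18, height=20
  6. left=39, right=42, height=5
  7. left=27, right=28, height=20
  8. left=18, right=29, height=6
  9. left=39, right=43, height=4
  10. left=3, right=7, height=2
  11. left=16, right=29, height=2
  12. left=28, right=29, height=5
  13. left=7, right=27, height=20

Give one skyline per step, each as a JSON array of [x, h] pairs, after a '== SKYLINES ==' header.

== SKYLINES ==
[[39,20],[50,0]]
[[39,20],[50,0]]
[[39,20],[50,0]]
[[39,20],[50,0]]
[[1,20],[18,0],[39,20],[50,0]]
[[1,20],[18,0],[39,20],[50,0]]
[[1,20],[18,0],[27,20],[28,0],[39,20],[50,0]]
[[1,20],[18,6],[27,20],[28,6],[29,0],[39,20],[50,0]]
[[1,20],[18,6],[27,20],[28,6],[29,0],[39,20],[50,0]]
[[1,20],[18,6],[27,20],[28,6],[29,0],[39,20],[50,0]]
[[1,20],[18,6],[27,20],[28,6],[29,0],[39,20],[50,0]]
[[1,20],[18,6],[27,20],[28,6],[29,0],[39,20],[50,0]]
[[1,20],[28,6],[29,0],[39,20],[50,0]]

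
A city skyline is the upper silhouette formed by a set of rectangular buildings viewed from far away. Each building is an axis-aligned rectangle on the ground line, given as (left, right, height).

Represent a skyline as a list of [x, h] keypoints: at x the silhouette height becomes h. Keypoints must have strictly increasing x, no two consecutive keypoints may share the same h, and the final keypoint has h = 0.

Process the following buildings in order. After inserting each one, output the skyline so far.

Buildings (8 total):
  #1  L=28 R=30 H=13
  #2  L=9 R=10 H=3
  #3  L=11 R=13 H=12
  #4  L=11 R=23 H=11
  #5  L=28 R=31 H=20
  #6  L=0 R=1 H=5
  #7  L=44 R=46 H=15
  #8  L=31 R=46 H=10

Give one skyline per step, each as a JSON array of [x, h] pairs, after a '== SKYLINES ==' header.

== SKYLINES ==
[[28,13],[30,0]]
[[9,3],[10,0],[28,13],[30,0]]
[[9,3],[10,0],[11,12],[13,0],[28,13],[30,0]]
[[9,3],[10,0],[11,12],[13,11],[23,0],[28,13],[30,0]]
[[9,3],[10,0],[11,12],[13,11],[23,0],[28,20],[31,0]]
[[0,5],[1,0],[9,3],[10,0],[11,12],[13,11],[23,0],[28,20],[31,0]]
[[0,5],[1,0],[9,3],[10,0],[11,12],[13,11],[23,0],[28,20],[31,0],[44,15],[46,0]]
[[0,5],[1,0],[9,3],[10,0],[11,12],[13,11],[23,0],[28,20],[31,10],[44,15],[46,0]]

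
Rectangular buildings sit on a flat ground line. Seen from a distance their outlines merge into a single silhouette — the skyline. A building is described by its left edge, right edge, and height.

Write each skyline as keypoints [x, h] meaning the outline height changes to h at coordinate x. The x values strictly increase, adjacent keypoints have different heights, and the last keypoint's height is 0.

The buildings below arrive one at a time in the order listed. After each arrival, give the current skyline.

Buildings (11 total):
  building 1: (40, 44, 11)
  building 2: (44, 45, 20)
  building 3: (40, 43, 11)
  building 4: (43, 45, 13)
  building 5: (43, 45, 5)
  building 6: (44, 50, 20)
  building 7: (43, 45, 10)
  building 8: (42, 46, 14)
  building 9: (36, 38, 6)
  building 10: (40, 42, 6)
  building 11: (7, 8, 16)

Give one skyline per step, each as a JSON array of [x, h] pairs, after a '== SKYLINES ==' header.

== SKYLINES ==
[[40,11],[44,0]]
[[40,11],[44,20],[45,0]]
[[40,11],[44,20],[45,0]]
[[40,11],[43,13],[44,20],[45,0]]
[[40,11],[43,13],[44,20],[45,0]]
[[40,11],[43,13],[44,20],[50,0]]
[[40,11],[43,13],[44,20],[50,0]]
[[40,11],[42,14],[44,20],[50,0]]
[[36,6],[38,0],[40,11],[42,14],[44,20],[50,0]]
[[36,6],[38,0],[40,11],[42,14],[44,20],[50,0]]
[[7,16],[8,0],[36,6],[38,0],[40,11],[42,14],[44,20],[50,0]]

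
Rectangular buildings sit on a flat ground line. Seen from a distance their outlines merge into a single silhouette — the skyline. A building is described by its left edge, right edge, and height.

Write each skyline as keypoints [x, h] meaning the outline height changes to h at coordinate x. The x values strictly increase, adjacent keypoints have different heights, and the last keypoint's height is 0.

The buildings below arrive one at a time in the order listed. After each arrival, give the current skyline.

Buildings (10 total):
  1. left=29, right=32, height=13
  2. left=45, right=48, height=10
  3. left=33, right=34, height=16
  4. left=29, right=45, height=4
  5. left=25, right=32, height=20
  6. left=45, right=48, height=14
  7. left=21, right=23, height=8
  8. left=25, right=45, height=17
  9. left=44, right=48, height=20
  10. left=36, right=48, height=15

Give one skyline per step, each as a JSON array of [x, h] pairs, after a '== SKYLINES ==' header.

== SKYLINES ==
[[29,13],[32,0]]
[[29,13],[32,0],[45,10],[48,0]]
[[29,13],[32,0],[33,16],[34,0],[45,10],[48,0]]
[[29,13],[32,4],[33,16],[34,4],[45,10],[48,0]]
[[25,20],[32,4],[33,16],[34,4],[45,10],[48,0]]
[[25,20],[32,4],[33,16],[34,4],[45,14],[48,0]]
[[21,8],[23,0],[25,20],[32,4],[33,16],[34,4],[45,14],[48,0]]
[[21,8],[23,0],[25,20],[32,17],[45,14],[48,0]]
[[21,8],[23,0],[25,20],[32,17],[44,20],[48,0]]
[[21,8],[23,0],[25,20],[32,17],[44,20],[48,0]]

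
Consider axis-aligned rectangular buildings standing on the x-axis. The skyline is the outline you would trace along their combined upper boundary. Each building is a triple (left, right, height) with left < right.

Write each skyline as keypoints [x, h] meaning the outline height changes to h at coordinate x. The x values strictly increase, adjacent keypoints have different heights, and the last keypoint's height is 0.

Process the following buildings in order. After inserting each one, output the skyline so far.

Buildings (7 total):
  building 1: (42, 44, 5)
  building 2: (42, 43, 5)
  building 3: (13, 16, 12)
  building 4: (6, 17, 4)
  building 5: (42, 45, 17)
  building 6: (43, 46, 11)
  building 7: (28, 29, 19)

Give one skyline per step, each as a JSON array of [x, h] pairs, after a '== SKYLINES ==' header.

== SKYLINES ==
[[42,5],[44,0]]
[[42,5],[44,0]]
[[13,12],[16,0],[42,5],[44,0]]
[[6,4],[13,12],[16,4],[17,0],[42,5],[44,0]]
[[6,4],[13,12],[16,4],[17,0],[42,17],[45,0]]
[[6,4],[13,12],[16,4],[17,0],[42,17],[45,11],[46,0]]
[[6,4],[13,12],[16,4],[17,0],[28,19],[29,0],[42,17],[45,11],[46,0]]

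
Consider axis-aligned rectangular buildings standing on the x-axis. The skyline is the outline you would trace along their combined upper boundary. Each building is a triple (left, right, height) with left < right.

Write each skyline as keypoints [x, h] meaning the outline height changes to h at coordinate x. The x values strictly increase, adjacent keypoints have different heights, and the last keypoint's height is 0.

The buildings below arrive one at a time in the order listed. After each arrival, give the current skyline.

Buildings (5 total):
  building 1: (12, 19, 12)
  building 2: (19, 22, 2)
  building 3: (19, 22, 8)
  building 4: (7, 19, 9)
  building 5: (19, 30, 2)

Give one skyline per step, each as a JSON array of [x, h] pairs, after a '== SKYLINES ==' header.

== SKYLINES ==
[[12,12],[19,0]]
[[12,12],[19,2],[22,0]]
[[12,12],[19,8],[22,0]]
[[7,9],[12,12],[19,8],[22,0]]
[[7,9],[12,12],[19,8],[22,2],[30,0]]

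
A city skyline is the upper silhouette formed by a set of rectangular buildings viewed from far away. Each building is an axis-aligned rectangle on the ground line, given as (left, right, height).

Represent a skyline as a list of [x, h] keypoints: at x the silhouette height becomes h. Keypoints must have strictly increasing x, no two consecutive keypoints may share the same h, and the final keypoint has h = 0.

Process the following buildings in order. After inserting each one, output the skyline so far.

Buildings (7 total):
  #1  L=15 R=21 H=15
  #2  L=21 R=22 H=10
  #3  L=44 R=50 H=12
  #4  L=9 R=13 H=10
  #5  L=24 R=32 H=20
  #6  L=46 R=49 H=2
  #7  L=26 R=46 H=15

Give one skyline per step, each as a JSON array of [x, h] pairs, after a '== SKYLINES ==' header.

== SKYLINES ==
[[15,15],[21,0]]
[[15,15],[21,10],[22,0]]
[[15,15],[21,10],[22,0],[44,12],[50,0]]
[[9,10],[13,0],[15,15],[21,10],[22,0],[44,12],[50,0]]
[[9,10],[13,0],[15,15],[21,10],[22,0],[24,20],[32,0],[44,12],[50,0]]
[[9,10],[13,0],[15,15],[21,10],[22,0],[24,20],[32,0],[44,12],[50,0]]
[[9,10],[13,0],[15,15],[21,10],[22,0],[24,20],[32,15],[46,12],[50,0]]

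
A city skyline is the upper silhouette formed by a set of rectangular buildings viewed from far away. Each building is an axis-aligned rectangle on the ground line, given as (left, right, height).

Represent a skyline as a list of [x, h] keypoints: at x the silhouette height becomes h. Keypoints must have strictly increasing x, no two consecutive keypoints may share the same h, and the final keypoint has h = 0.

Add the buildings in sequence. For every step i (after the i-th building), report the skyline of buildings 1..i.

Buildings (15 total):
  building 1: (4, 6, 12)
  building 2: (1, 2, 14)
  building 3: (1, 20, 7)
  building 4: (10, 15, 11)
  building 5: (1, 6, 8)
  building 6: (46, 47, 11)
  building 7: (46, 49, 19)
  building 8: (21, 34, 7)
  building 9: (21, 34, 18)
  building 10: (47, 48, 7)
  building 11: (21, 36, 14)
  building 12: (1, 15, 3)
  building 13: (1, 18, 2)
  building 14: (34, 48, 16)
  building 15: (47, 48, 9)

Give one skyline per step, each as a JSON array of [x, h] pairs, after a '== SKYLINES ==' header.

== SKYLINES ==
[[4,12],[6,0]]
[[1,14],[2,0],[4,12],[6,0]]
[[1,14],[2,7],[4,12],[6,7],[20,0]]
[[1,14],[2,7],[4,12],[6,7],[10,11],[15,7],[20,0]]
[[1,14],[2,8],[4,12],[6,7],[10,11],[15,7],[20,0]]
[[1,14],[2,8],[4,12],[6,7],[10,11],[15,7],[20,0],[46,11],[47,0]]
[[1,14],[2,8],[4,12],[6,7],[10,11],[15,7],[20,0],[46,19],[49,0]]
[[1,14],[2,8],[4,12],[6,7],[10,11],[15,7],[20,0],[21,7],[34,0],[46,19],[49,0]]
[[1,14],[2,8],[4,12],[6,7],[10,11],[15,7],[20,0],[21,18],[34,0],[46,19],[49,0]]
[[1,14],[2,8],[4,12],[6,7],[10,11],[15,7],[20,0],[21,18],[34,0],[46,19],[49,0]]
[[1,14],[2,8],[4,12],[6,7],[10,11],[15,7],[20,0],[21,18],[34,14],[36,0],[46,19],[49,0]]
[[1,14],[2,8],[4,12],[6,7],[10,11],[15,7],[20,0],[21,18],[34,14],[36,0],[46,19],[49,0]]
[[1,14],[2,8],[4,12],[6,7],[10,11],[15,7],[20,0],[21,18],[34,14],[36,0],[46,19],[49,0]]
[[1,14],[2,8],[4,12],[6,7],[10,11],[15,7],[20,0],[21,18],[34,16],[46,19],[49,0]]
[[1,14],[2,8],[4,12],[6,7],[10,11],[15,7],[20,0],[21,18],[34,16],[46,19],[49,0]]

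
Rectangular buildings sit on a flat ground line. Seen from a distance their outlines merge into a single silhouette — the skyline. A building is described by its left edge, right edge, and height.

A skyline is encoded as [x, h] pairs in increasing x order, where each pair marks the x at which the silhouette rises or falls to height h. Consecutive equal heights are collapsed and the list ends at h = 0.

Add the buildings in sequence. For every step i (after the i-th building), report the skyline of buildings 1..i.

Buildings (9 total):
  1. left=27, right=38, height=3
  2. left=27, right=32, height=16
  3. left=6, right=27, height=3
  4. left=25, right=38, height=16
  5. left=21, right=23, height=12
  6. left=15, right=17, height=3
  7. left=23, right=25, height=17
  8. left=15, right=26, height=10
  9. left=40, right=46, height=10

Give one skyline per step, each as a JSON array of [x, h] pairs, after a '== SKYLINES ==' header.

== SKYLINES ==
[[27,3],[38,0]]
[[27,16],[32,3],[38,0]]
[[6,3],[27,16],[32,3],[38,0]]
[[6,3],[25,16],[38,0]]
[[6,3],[21,12],[23,3],[25,16],[38,0]]
[[6,3],[21,12],[23,3],[25,16],[38,0]]
[[6,3],[21,12],[23,17],[25,16],[38,0]]
[[6,3],[15,10],[21,12],[23,17],[25,16],[38,0]]
[[6,3],[15,10],[21,12],[23,17],[25,16],[38,0],[40,10],[46,0]]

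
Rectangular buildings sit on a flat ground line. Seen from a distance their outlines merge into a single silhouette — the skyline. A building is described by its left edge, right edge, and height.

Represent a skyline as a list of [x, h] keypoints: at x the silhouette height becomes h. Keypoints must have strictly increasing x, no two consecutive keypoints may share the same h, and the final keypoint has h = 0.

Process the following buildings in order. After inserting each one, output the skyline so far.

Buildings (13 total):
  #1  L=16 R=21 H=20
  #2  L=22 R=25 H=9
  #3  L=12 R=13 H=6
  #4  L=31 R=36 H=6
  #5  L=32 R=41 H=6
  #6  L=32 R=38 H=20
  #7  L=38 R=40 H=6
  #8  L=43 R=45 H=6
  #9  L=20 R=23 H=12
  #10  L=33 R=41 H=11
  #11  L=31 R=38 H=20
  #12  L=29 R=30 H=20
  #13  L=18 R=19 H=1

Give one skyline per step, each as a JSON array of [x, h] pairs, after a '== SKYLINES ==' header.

== SKYLINES ==
[[16,20],[21,0]]
[[16,20],[21,0],[22,9],[25,0]]
[[12,6],[13,0],[16,20],[21,0],[22,9],[25,0]]
[[12,6],[13,0],[16,20],[21,0],[22,9],[25,0],[31,6],[36,0]]
[[12,6],[13,0],[16,20],[21,0],[22,9],[25,0],[31,6],[41,0]]
[[12,6],[13,0],[16,20],[21,0],[22,9],[25,0],[31,6],[32,20],[38,6],[41,0]]
[[12,6],[13,0],[16,20],[21,0],[22,9],[25,0],[31,6],[32,20],[38,6],[41,0]]
[[12,6],[13,0],[16,20],[21,0],[22,9],[25,0],[31,6],[32,20],[38,6],[41,0],[43,6],[45,0]]
[[12,6],[13,0],[16,20],[21,12],[23,9],[25,0],[31,6],[32,20],[38,6],[41,0],[43,6],[45,0]]
[[12,6],[13,0],[16,20],[21,12],[23,9],[25,0],[31,6],[32,20],[38,11],[41,0],[43,6],[45,0]]
[[12,6],[13,0],[16,20],[21,12],[23,9],[25,0],[31,20],[38,11],[41,0],[43,6],[45,0]]
[[12,6],[13,0],[16,20],[21,12],[23,9],[25,0],[29,20],[30,0],[31,20],[38,11],[41,0],[43,6],[45,0]]
[[12,6],[13,0],[16,20],[21,12],[23,9],[25,0],[29,20],[30,0],[31,20],[38,11],[41,0],[43,6],[45,0]]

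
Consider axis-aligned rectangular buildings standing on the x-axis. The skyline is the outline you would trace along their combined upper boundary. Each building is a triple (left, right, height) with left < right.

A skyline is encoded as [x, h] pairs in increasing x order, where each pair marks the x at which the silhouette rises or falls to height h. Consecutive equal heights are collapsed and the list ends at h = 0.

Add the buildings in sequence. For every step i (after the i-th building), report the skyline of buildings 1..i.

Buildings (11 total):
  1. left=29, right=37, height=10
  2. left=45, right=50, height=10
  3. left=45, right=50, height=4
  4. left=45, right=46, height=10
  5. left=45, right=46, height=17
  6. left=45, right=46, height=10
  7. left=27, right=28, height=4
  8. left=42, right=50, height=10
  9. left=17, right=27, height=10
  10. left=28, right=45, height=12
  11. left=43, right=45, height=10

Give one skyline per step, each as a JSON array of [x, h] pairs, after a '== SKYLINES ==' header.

== SKYLINES ==
[[29,10],[37,0]]
[[29,10],[37,0],[45,10],[50,0]]
[[29,10],[37,0],[45,10],[50,0]]
[[29,10],[37,0],[45,10],[50,0]]
[[29,10],[37,0],[45,17],[46,10],[50,0]]
[[29,10],[37,0],[45,17],[46,10],[50,0]]
[[27,4],[28,0],[29,10],[37,0],[45,17],[46,10],[50,0]]
[[27,4],[28,0],[29,10],[37,0],[42,10],[45,17],[46,10],[50,0]]
[[17,10],[27,4],[28,0],[29,10],[37,0],[42,10],[45,17],[46,10],[50,0]]
[[17,10],[27,4],[28,12],[45,17],[46,10],[50,0]]
[[17,10],[27,4],[28,12],[45,17],[46,10],[50,0]]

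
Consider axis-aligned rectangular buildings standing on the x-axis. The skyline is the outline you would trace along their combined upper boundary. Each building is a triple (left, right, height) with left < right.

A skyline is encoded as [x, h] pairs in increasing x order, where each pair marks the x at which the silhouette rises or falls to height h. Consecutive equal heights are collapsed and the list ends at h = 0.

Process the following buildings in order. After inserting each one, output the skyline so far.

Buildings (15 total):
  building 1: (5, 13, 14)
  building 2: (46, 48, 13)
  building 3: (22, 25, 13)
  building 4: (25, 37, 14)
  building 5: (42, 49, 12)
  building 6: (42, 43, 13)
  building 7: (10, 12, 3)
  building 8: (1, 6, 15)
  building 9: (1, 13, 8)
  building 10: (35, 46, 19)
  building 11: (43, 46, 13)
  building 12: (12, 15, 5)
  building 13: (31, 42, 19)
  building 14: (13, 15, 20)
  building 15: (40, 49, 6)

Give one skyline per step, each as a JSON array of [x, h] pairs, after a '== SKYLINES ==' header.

== SKYLINES ==
[[5,14],[13,0]]
[[5,14],[13,0],[46,13],[48,0]]
[[5,14],[13,0],[22,13],[25,0],[46,13],[48,0]]
[[5,14],[13,0],[22,13],[25,14],[37,0],[46,13],[48,0]]
[[5,14],[13,0],[22,13],[25,14],[37,0],[42,12],[46,13],[48,12],[49,0]]
[[5,14],[13,0],[22,13],[25,14],[37,0],[42,13],[43,12],[46,13],[48,12],[49,0]]
[[5,14],[13,0],[22,13],[25,14],[37,0],[42,13],[43,12],[46,13],[48,12],[49,0]]
[[1,15],[6,14],[13,0],[22,13],[25,14],[37,0],[42,13],[43,12],[46,13],[48,12],[49,0]]
[[1,15],[6,14],[13,0],[22,13],[25,14],[37,0],[42,13],[43,12],[46,13],[48,12],[49,0]]
[[1,15],[6,14],[13,0],[22,13],[25,14],[35,19],[46,13],[48,12],[49,0]]
[[1,15],[6,14],[13,0],[22,13],[25,14],[35,19],[46,13],[48,12],[49,0]]
[[1,15],[6,14],[13,5],[15,0],[22,13],[25,14],[35,19],[46,13],[48,12],[49,0]]
[[1,15],[6,14],[13,5],[15,0],[22,13],[25,14],[31,19],[46,13],[48,12],[49,0]]
[[1,15],[6,14],[13,20],[15,0],[22,13],[25,14],[31,19],[46,13],[48,12],[49,0]]
[[1,15],[6,14],[13,20],[15,0],[22,13],[25,14],[31,19],[46,13],[48,12],[49,0]]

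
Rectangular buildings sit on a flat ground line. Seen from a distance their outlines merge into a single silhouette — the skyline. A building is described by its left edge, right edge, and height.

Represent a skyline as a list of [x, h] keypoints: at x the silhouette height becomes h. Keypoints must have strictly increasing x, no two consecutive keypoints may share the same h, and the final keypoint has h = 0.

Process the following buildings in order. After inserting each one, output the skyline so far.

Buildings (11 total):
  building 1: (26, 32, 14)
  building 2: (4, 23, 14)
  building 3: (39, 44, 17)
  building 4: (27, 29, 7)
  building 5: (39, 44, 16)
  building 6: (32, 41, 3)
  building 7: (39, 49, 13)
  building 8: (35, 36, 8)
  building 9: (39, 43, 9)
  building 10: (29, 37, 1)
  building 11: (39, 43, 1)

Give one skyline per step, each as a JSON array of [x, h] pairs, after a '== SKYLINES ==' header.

== SKYLINES ==
[[26,14],[32,0]]
[[4,14],[23,0],[26,14],[32,0]]
[[4,14],[23,0],[26,14],[32,0],[39,17],[44,0]]
[[4,14],[23,0],[26,14],[32,0],[39,17],[44,0]]
[[4,14],[23,0],[26,14],[32,0],[39,17],[44,0]]
[[4,14],[23,0],[26,14],[32,3],[39,17],[44,0]]
[[4,14],[23,0],[26,14],[32,3],[39,17],[44,13],[49,0]]
[[4,14],[23,0],[26,14],[32,3],[35,8],[36,3],[39,17],[44,13],[49,0]]
[[4,14],[23,0],[26,14],[32,3],[35,8],[36,3],[39,17],[44,13],[49,0]]
[[4,14],[23,0],[26,14],[32,3],[35,8],[36,3],[39,17],[44,13],[49,0]]
[[4,14],[23,0],[26,14],[32,3],[35,8],[36,3],[39,17],[44,13],[49,0]]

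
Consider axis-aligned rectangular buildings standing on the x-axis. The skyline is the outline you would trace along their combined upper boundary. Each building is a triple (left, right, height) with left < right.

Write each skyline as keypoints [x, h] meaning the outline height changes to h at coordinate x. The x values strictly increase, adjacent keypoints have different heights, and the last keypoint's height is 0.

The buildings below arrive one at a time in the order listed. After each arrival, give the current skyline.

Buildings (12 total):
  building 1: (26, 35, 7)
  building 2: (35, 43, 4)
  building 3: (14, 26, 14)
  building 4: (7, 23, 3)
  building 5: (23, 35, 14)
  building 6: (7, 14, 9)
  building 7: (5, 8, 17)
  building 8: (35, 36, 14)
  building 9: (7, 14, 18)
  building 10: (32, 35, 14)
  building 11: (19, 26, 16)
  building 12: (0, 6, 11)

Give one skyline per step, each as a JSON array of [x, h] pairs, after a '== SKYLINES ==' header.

== SKYLINES ==
[[26,7],[35,0]]
[[26,7],[35,4],[43,0]]
[[14,14],[26,7],[35,4],[43,0]]
[[7,3],[14,14],[26,7],[35,4],[43,0]]
[[7,3],[14,14],[35,4],[43,0]]
[[7,9],[14,14],[35,4],[43,0]]
[[5,17],[8,9],[14,14],[35,4],[43,0]]
[[5,17],[8,9],[14,14],[36,4],[43,0]]
[[5,17],[7,18],[14,14],[36,4],[43,0]]
[[5,17],[7,18],[14,14],[36,4],[43,0]]
[[5,17],[7,18],[14,14],[19,16],[26,14],[36,4],[43,0]]
[[0,11],[5,17],[7,18],[14,14],[19,16],[26,14],[36,4],[43,0]]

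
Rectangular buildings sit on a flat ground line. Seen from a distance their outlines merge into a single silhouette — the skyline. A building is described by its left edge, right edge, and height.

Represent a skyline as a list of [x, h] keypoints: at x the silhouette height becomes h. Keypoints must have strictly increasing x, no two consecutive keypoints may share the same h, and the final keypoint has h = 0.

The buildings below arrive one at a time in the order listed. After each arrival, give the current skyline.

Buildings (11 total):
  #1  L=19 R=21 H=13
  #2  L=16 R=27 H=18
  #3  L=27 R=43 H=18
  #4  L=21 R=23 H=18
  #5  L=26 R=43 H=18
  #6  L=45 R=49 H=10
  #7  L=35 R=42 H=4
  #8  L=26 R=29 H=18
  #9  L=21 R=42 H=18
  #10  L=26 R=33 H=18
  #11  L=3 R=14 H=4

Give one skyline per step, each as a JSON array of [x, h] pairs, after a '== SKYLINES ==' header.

== SKYLINES ==
[[19,13],[21,0]]
[[16,18],[27,0]]
[[16,18],[43,0]]
[[16,18],[43,0]]
[[16,18],[43,0]]
[[16,18],[43,0],[45,10],[49,0]]
[[16,18],[43,0],[45,10],[49,0]]
[[16,18],[43,0],[45,10],[49,0]]
[[16,18],[43,0],[45,10],[49,0]]
[[16,18],[43,0],[45,10],[49,0]]
[[3,4],[14,0],[16,18],[43,0],[45,10],[49,0]]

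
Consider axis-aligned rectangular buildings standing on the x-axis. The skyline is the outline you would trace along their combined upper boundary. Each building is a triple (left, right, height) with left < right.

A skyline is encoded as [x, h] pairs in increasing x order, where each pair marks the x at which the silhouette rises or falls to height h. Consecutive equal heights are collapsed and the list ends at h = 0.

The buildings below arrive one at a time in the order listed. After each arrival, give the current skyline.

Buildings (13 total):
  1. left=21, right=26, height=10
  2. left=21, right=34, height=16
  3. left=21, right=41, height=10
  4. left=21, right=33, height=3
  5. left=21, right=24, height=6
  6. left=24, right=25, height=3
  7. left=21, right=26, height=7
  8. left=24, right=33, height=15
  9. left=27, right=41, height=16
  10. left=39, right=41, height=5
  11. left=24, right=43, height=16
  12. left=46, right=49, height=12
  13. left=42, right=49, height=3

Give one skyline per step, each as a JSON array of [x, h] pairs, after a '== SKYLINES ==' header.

== SKYLINES ==
[[21,10],[26,0]]
[[21,16],[34,0]]
[[21,16],[34,10],[41,0]]
[[21,16],[34,10],[41,0]]
[[21,16],[34,10],[41,0]]
[[21,16],[34,10],[41,0]]
[[21,16],[34,10],[41,0]]
[[21,16],[34,10],[41,0]]
[[21,16],[41,0]]
[[21,16],[41,0]]
[[21,16],[43,0]]
[[21,16],[43,0],[46,12],[49,0]]
[[21,16],[43,3],[46,12],[49,0]]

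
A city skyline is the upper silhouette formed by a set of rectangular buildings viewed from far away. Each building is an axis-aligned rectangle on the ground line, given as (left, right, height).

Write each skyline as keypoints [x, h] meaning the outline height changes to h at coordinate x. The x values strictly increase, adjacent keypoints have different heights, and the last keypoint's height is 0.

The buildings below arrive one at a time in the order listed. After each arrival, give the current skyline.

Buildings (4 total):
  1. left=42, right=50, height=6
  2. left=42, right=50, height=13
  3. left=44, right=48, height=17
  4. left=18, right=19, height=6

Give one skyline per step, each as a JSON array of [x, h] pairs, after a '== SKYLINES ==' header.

== SKYLINES ==
[[42,6],[50,0]]
[[42,13],[50,0]]
[[42,13],[44,17],[48,13],[50,0]]
[[18,6],[19,0],[42,13],[44,17],[48,13],[50,0]]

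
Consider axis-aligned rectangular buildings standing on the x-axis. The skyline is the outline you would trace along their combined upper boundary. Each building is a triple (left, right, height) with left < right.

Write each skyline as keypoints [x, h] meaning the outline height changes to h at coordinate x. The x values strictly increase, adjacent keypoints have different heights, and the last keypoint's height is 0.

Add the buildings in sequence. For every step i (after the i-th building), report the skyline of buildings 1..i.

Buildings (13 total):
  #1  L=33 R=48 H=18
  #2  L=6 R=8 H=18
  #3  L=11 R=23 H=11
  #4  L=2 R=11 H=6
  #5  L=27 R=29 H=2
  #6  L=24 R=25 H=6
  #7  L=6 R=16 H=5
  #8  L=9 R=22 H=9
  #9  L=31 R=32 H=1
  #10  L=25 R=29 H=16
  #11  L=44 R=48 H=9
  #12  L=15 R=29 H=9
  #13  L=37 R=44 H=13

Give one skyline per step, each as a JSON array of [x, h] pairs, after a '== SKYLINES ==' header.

== SKYLINES ==
[[33,18],[48,0]]
[[6,18],[8,0],[33,18],[48,0]]
[[6,18],[8,0],[11,11],[23,0],[33,18],[48,0]]
[[2,6],[6,18],[8,6],[11,11],[23,0],[33,18],[48,0]]
[[2,6],[6,18],[8,6],[11,11],[23,0],[27,2],[29,0],[33,18],[48,0]]
[[2,6],[6,18],[8,6],[11,11],[23,0],[24,6],[25,0],[27,2],[29,0],[33,18],[48,0]]
[[2,6],[6,18],[8,6],[11,11],[23,0],[24,6],[25,0],[27,2],[29,0],[33,18],[48,0]]
[[2,6],[6,18],[8,6],[9,9],[11,11],[23,0],[24,6],[25,0],[27,2],[29,0],[33,18],[48,0]]
[[2,6],[6,18],[8,6],[9,9],[11,11],[23,0],[24,6],[25,0],[27,2],[29,0],[31,1],[32,0],[33,18],[48,0]]
[[2,6],[6,18],[8,6],[9,9],[11,11],[23,0],[24,6],[25,16],[29,0],[31,1],[32,0],[33,18],[48,0]]
[[2,6],[6,18],[8,6],[9,9],[11,11],[23,0],[24,6],[25,16],[29,0],[31,1],[32,0],[33,18],[48,0]]
[[2,6],[6,18],[8,6],[9,9],[11,11],[23,9],[25,16],[29,0],[31,1],[32,0],[33,18],[48,0]]
[[2,6],[6,18],[8,6],[9,9],[11,11],[23,9],[25,16],[29,0],[31,1],[32,0],[33,18],[48,0]]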